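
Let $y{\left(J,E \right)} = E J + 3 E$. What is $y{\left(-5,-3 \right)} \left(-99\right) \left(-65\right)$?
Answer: $38610$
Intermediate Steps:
$y{\left(J,E \right)} = 3 E + E J$
$y{\left(-5,-3 \right)} \left(-99\right) \left(-65\right) = - 3 \left(3 - 5\right) \left(-99\right) \left(-65\right) = \left(-3\right) \left(-2\right) \left(-99\right) \left(-65\right) = 6 \left(-99\right) \left(-65\right) = \left(-594\right) \left(-65\right) = 38610$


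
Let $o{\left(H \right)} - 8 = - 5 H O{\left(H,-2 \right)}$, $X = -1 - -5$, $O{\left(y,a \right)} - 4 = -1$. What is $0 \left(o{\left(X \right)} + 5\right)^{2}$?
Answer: $0$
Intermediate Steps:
$O{\left(y,a \right)} = 3$ ($O{\left(y,a \right)} = 4 - 1 = 3$)
$X = 4$ ($X = -1 + 5 = 4$)
$o{\left(H \right)} = 8 - 15 H$ ($o{\left(H \right)} = 8 + - 5 H 3 = 8 - 15 H$)
$0 \left(o{\left(X \right)} + 5\right)^{2} = 0 \left(\left(8 - 60\right) + 5\right)^{2} = 0 \left(-52 + 5\right)^{2} = 0 \left(-47\right)^{2} = 0 \cdot 2209 = 0$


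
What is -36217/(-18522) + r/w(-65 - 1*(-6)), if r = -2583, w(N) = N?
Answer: 49979129/1092798 ≈ 45.735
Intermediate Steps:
-36217/(-18522) + r/w(-65 - 1*(-6)) = -36217/(-18522) - 2583/(-65 - 1*(-6)) = -36217*(-1/18522) - 2583/(-65 + 6) = 36217/18522 - 2583/(-59) = 36217/18522 - 2583*(-1/59) = 36217/18522 + 2583/59 = 49979129/1092798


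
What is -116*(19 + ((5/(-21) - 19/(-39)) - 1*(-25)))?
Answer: -1401280/273 ≈ -5132.9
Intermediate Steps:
-116*(19 + ((5/(-21) - 19/(-39)) - 1*(-25))) = -116*(19 + ((5*(-1/21) - 19*(-1/39)) + 25)) = -116*(19 + ((-5/21 + 19/39) + 25)) = -116*(19 + (68/273 + 25)) = -116*(19 + 6893/273) = -116*12080/273 = -1401280/273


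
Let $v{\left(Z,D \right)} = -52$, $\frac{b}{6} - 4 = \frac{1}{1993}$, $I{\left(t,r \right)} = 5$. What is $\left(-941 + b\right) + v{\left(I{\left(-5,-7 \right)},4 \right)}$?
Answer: $- \frac{1931211}{1993} \approx -969.0$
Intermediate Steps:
$b = \frac{47838}{1993}$ ($b = 24 + \frac{6}{1993} = \frac{47838}{1993} \approx 24.003$)
$\left(-941 + b\right) + v{\left(I{\left(-5,-7 \right)},4 \right)} = \left(-941 + \frac{47838}{1993}\right) - 52 = - \frac{1827575}{1993} - 52 = - \frac{1931211}{1993}$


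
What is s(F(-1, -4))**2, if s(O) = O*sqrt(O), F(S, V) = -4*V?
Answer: 4096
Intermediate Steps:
s(O) = O**(3/2)
s(F(-1, -4))**2 = ((-4*(-4))**(3/2))**2 = (16**(3/2))**2 = 64**2 = 4096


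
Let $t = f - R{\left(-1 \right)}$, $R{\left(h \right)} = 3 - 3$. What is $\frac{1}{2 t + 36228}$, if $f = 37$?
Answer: $\frac{1}{36302} \approx 2.7547 \cdot 10^{-5}$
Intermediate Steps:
$R{\left(h \right)} = 0$ ($R{\left(h \right)} = 3 - 3 = 0$)
$t = 37$ ($t = 37 - 0 = 37 + 0 = 37$)
$\frac{1}{2 t + 36228} = \frac{1}{2 \cdot 37 + 36228} = \frac{1}{74 + 36228} = \frac{1}{36302}$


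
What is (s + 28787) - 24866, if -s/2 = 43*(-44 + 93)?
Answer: -293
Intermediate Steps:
s = -4214 (s = -86*(-44 + 93) = -86*49 = -2*2107 = -4214)
(s + 28787) - 24866 = (-4214 + 28787) - 24866 = 24573 - 24866 = -293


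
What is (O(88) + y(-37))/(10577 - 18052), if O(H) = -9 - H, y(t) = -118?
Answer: 43/1495 ≈ 0.028763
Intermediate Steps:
(O(88) + y(-37))/(10577 - 18052) = ((-9 - 1*88) - 118)/(10577 - 18052) = ((-9 - 88) - 118)/(-7475) = (-97 - 118)*(-1/7475) = -215*(-1/7475) = 43/1495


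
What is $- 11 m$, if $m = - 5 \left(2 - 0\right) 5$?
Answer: $550$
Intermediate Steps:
$m = -50$ ($m = - 5 \left(2 + 0\right) 5 = \left(-5\right) 2 \cdot 5 = \left(-10\right) 5 = -50$)
$- 11 m = \left(-11\right) \left(-50\right) = 550$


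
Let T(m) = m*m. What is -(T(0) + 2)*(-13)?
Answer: 26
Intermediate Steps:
T(m) = m²
-(T(0) + 2)*(-13) = -(0² + 2)*(-13) = -(0 + 2)*(-13) = -2*(-13) = -1*(-26) = 26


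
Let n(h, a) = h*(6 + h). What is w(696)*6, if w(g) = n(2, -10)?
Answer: 96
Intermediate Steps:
w(g) = 16 (w(g) = 2*(6 + 2) = 2*8 = 16)
w(696)*6 = 16*6 = 96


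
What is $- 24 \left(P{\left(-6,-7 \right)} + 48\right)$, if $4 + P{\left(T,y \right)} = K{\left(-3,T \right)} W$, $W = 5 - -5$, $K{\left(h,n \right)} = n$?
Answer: $384$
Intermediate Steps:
$W = 10$ ($W = 5 + 5 = 10$)
$P{\left(T,y \right)} = -4 + 10 T$ ($P{\left(T,y \right)} = -4 + T 10 = -4 + 10 T$)
$- 24 \left(P{\left(-6,-7 \right)} + 48\right) = - 24 \left(\left(-4 + 10 \left(-6\right)\right) + 48\right) = - 24 \left(\left(-4 - 60\right) + 48\right) = - 24 \left(-64 + 48\right) = \left(-24\right) \left(-16\right) = 384$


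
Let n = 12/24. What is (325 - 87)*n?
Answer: 119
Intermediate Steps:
n = 1/2 (n = 12*(1/24) = 1/2 ≈ 0.50000)
(325 - 87)*n = (325 - 87)*(1/2) = 238*(1/2) = 119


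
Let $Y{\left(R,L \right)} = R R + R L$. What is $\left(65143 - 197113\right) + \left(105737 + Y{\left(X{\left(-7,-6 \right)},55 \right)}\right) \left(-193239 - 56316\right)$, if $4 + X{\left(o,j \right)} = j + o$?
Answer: $-26226116475$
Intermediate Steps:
$X{\left(o,j \right)} = -4 + j + o$ ($X{\left(o,j \right)} = -4 + \left(j + o\right) = -4 + j + o$)
$Y{\left(R,L \right)} = R^{2} + L R$
$\left(65143 - 197113\right) + \left(105737 + Y{\left(X{\left(-7,-6 \right)},55 \right)}\right) \left(-193239 - 56316\right) = \left(65143 - 197113\right) + \left(105737 + \left(-4 - 6 - 7\right) \left(55 - 17\right)\right) \left(-193239 - 56316\right) = \left(65143 - 197113\right) + \left(105737 - 17 \left(55 - 17\right)\right) \left(-249555\right) = -131970 + \left(105737 - 646\right) \left(-249555\right) = -131970 + 105091 \left(-249555\right) = -131970 - 26225984505 = -26226116475$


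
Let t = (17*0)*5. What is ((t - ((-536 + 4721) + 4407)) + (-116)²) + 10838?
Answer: 15702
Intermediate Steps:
t = 0 (t = 0*5 = 0)
((t - ((-536 + 4721) + 4407)) + (-116)²) + 10838 = ((0 - ((-536 + 4721) + 4407)) + (-116)²) + 10838 = ((0 - (4185 + 4407)) + 13456) + 10838 = ((0 - 1*8592) + 13456) + 10838 = ((0 - 8592) + 13456) + 10838 = (-8592 + 13456) + 10838 = 4864 + 10838 = 15702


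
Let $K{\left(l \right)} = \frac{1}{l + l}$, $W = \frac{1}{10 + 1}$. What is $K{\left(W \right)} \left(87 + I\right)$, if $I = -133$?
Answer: $-253$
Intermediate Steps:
$W = \frac{1}{11} \approx 0.090909$
$K{\left(l \right)} = \frac{1}{2 l}$
$K{\left(W \right)} \left(87 + I\right) = \frac{\frac{1}{\frac{1}{11}}}{2} \left(87 - 133\right) = \frac{1}{2} \cdot 11 \left(-46\right) = \frac{11}{2} \left(-46\right) = -253$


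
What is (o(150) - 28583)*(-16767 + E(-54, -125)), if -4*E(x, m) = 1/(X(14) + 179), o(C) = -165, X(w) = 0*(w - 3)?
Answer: 86281178351/179 ≈ 4.8202e+8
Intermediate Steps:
X(w) = 0 (X(w) = 0*(-3 + w) = 0)
E(x, m) = -1/716 (E(x, m) = -1/(4*(0 + 179)) = -¼/179 = -¼*1/179 = -1/716)
(o(150) - 28583)*(-16767 + E(-54, -125)) = (-165 - 28583)*(-16767 - 1/716) = -28748*(-12005173/716) = 86281178351/179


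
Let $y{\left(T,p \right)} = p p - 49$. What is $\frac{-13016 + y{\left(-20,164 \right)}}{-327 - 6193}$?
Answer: $- \frac{13831}{6520} \approx -2.1213$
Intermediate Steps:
$y{\left(T,p \right)} = -49 + p^{2}$ ($y{\left(T,p \right)} = p^{2} - 49 = -49 + p^{2}$)
$\frac{-13016 + y{\left(-20,164 \right)}}{-327 - 6193} = \frac{-13016 - \left(49 - 164^{2}\right)}{-327 - 6193} = \frac{-13016 + \left(-49 + 26896\right)}{-6520} = \left(-13016 + 26847\right) \left(- \frac{1}{6520}\right) = 13831 \left(- \frac{1}{6520}\right) = - \frac{13831}{6520}$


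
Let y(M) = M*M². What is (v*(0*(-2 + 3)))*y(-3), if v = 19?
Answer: 0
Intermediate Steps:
y(M) = M³
(v*(0*(-2 + 3)))*y(-3) = (19*(0*(-2 + 3)))*(-3)³ = (19*(0*1))*(-27) = (19*0)*(-27) = 0*(-27) = 0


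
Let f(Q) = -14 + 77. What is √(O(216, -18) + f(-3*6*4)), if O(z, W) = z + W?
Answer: 3*√29 ≈ 16.155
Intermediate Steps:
O(z, W) = W + z
f(Q) = 63
√(O(216, -18) + f(-3*6*4)) = √((-18 + 216) + 63) = √(198 + 63) = √261 = 3*√29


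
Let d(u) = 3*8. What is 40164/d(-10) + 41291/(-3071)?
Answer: 10196055/6142 ≈ 1660.1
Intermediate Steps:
d(u) = 24
40164/d(-10) + 41291/(-3071) = 40164/24 + 41291/(-3071) = 40164*(1/24) + 41291*(-1/3071) = 3347/2 - 41291/3071 = 10196055/6142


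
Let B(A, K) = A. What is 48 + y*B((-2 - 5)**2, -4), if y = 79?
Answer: 3919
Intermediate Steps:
48 + y*B((-2 - 5)**2, -4) = 48 + 79*(-2 - 5)**2 = 48 + 79*(-7)**2 = 48 + 79*49 = 48 + 3871 = 3919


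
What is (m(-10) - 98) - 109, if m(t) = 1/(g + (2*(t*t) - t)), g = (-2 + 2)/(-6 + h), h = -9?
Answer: -43469/210 ≈ -207.00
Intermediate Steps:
g = 0 (g = (-2 + 2)/(-6 - 9) = 0/(-15) = 0*(-1/15) = 0)
m(t) = 1/(-t + 2*t**2) (m(t) = 1/(0 + (2*(t*t) - t)) = 1/(0 + (2*t**2 - t)) = 1/(0 + (-t + 2*t**2)) = 1/(-t + 2*t**2))
(m(-10) - 98) - 109 = (1/((-10)*(-1 + 2*(-10))) - 98) - 109 = (-1/(10*(-1 - 20)) - 98) - 109 = (-1/10/(-21) - 98) - 109 = (-1/10*(-1/21) - 98) - 109 = (1/210 - 98) - 109 = -20579/210 - 109 = -43469/210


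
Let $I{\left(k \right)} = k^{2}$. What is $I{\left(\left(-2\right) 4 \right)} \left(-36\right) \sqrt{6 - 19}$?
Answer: $- 2304 i \sqrt{13} \approx - 8307.2 i$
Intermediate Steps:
$I{\left(\left(-2\right) 4 \right)} \left(-36\right) \sqrt{6 - 19} = \left(\left(-2\right) 4\right)^{2} \left(-36\right) \sqrt{6 - 19} = \left(-8\right)^{2} \left(-36\right) \sqrt{-13} = 64 \left(-36\right) i \sqrt{13} = - 2304 i \sqrt{13}$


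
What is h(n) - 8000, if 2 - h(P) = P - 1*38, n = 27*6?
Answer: -8122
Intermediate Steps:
n = 162
h(P) = 40 - P (h(P) = 2 - (P - 1*38) = 2 - (P - 38) = 2 - (-38 + P) = 2 + (38 - P) = 40 - P)
h(n) - 8000 = (40 - 1*162) - 8000 = (40 - 162) - 8000 = -122 - 8000 = -8122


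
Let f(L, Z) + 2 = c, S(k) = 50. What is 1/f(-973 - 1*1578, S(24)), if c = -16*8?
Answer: -1/130 ≈ -0.0076923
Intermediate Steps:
c = -128
f(L, Z) = -130 (f(L, Z) = -2 - 128 = -130)
1/f(-973 - 1*1578, S(24)) = 1/(-130) = -1/130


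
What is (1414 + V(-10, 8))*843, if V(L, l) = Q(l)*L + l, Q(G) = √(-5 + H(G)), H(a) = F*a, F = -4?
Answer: 1198746 - 8430*I*√37 ≈ 1.1987e+6 - 51278.0*I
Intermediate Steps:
H(a) = -4*a
Q(G) = √(-5 - 4*G)
V(L, l) = l + L*√(-5 - 4*l) (V(L, l) = √(-5 - 4*l)*L + l = L*√(-5 - 4*l) + l = l + L*√(-5 - 4*l))
(1414 + V(-10, 8))*843 = (1414 + (8 - 10*√(-5 - 4*8)))*843 = (1414 + (8 - 10*√(-5 - 32)))*843 = (1414 + (8 - 10*I*√37))*843 = (1422 - 10*I*√37)*843 = 1198746 - 8430*I*√37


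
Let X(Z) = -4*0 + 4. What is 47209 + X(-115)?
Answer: 47213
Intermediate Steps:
X(Z) = 4 (X(Z) = 0 + 4 = 4)
47209 + X(-115) = 47209 + 4 = 47213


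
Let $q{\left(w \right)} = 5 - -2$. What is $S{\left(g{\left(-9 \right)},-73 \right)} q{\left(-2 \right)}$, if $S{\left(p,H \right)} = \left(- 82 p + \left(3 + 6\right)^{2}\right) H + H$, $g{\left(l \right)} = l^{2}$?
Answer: $3352160$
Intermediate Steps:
$q{\left(w \right)} = 7$ ($q{\left(w \right)} = 5 + 2 = 7$)
$S{\left(p,H \right)} = H + H \left(81 - 82 p\right)$ ($S{\left(p,H \right)} = \left(- 82 p + 9^{2}\right) H + H = \left(- 82 p + 81\right) H + H = \left(81 - 82 p\right) H + H = H \left(81 - 82 p\right) + H = H + H \left(81 - 82 p\right)$)
$S{\left(g{\left(-9 \right)},-73 \right)} q{\left(-2 \right)} = 82 \left(-73\right) \left(1 - \left(-9\right)^{2}\right) 7 = 82 \left(-73\right) \left(1 - 81\right) 7 = 82 \left(-73\right) \left(-80\right) 7 = 478880 \cdot 7 = 3352160$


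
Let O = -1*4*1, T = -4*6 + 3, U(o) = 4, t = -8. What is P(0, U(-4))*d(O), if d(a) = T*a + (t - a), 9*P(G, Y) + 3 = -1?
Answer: -320/9 ≈ -35.556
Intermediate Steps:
P(G, Y) = -4/9 (P(G, Y) = -1/3 + (1/9)*(-1) = -1/3 - 1/9 = -4/9)
T = -21 (T = -24 + 3 = -21)
O = -4 (O = -4*1 = -4)
d(a) = -8 - 22*a (d(a) = -21*a + (-8 - a) = -8 - 22*a)
P(0, U(-4))*d(O) = -4*(-8 - 22*(-4))/9 = -4*(-8 + 88)/9 = -4/9*80 = -320/9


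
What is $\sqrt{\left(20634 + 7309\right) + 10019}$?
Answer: $3 \sqrt{4218} \approx 194.84$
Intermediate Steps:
$\sqrt{\left(20634 + 7309\right) + 10019} = \sqrt{27943 + 10019} = \sqrt{37962} = 3 \sqrt{4218}$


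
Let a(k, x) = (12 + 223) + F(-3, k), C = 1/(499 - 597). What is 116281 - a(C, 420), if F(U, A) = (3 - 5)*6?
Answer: 116058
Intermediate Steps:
C = -1/98 (C = 1/(-98) = -1/98 ≈ -0.010204)
F(U, A) = -12 (F(U, A) = -2*6 = -12)
a(k, x) = 223 (a(k, x) = (12 + 223) - 12 = 235 - 12 = 223)
116281 - a(C, 420) = 116281 - 1*223 = 116281 - 223 = 116058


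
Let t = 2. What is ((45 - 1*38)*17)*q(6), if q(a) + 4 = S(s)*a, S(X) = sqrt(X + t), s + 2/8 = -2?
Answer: -476 + 357*I ≈ -476.0 + 357.0*I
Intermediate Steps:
s = -9/4 (s = -1/4 - 2 = -9/4 ≈ -2.2500)
S(X) = sqrt(2 + X) (S(X) = sqrt(X + 2) = sqrt(2 + X))
q(a) = -4 + I*a/2 (q(a) = -4 + sqrt(2 - 9/4)*a = -4 + sqrt(-1/4)*a = -4 + (I/2)*a = -4 + I*a/2)
((45 - 1*38)*17)*q(6) = ((45 - 1*38)*17)*(-4 + (1/2)*I*6) = ((45 - 38)*17)*(-4 + 3*I) = (7*17)*(-4 + 3*I) = 119*(-4 + 3*I) = -476 + 357*I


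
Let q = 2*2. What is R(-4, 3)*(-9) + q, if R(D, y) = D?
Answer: 40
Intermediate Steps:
q = 4
R(-4, 3)*(-9) + q = -4*(-9) + 4 = 36 + 4 = 40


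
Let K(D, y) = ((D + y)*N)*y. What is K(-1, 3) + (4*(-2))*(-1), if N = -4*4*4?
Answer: -376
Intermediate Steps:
N = -64 (N = -16*4 = -64)
K(D, y) = y*(-64*D - 64*y) (K(D, y) = ((D + y)*(-64))*y = (-64*D - 64*y)*y = y*(-64*D - 64*y))
K(-1, 3) + (4*(-2))*(-1) = -64*3*(-1 + 3) + (4*(-2))*(-1) = -64*3*2 - 8*(-1) = -384 + 8 = -376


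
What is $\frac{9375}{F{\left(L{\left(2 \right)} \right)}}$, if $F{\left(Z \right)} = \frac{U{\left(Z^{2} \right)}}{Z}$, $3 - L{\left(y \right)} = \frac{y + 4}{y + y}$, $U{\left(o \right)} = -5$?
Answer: $- \frac{5625}{2} \approx -2812.5$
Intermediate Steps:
$L{\left(y \right)} = 3 - \frac{4 + y}{2 y}$ ($L{\left(y \right)} = 3 - \frac{y + 4}{y + y} = 3 - \frac{4 + y}{2 y}$)
$F{\left(Z \right)} = - \frac{5}{Z}$
$\frac{9375}{F{\left(L{\left(2 \right)} \right)}} = \frac{9375}{\left(-5\right) \frac{1}{\frac{5}{2} - \frac{2}{2}}} = \frac{9375}{\left(-5\right) \frac{1}{\frac{5}{2} - 1}} = \frac{9375}{\left(-5\right) \frac{1}{\frac{3}{2}}} = \frac{9375}{\left(-5\right) \frac{2}{3}} = \frac{9375}{- \frac{10}{3}} = 9375 \left(- \frac{3}{10}\right) = - \frac{5625}{2}$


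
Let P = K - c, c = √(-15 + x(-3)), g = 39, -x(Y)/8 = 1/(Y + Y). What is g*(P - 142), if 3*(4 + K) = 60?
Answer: -4914 - 13*I*√123 ≈ -4914.0 - 144.18*I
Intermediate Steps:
x(Y) = -4/Y (x(Y) = -8/(Y + Y) = -8*1/(2*Y) = -4/Y)
K = 16 (K = -4 + (⅓)*60 = -4 + 20 = 16)
c = I*√123/3 (c = √(-15 - 4/(-3)) = √(-15 - 4*(-⅓)) = √(-15 + 4/3) = √(-41/3) = I*√123/3 ≈ 3.6968*I)
P = 16 - I*√123/3 ≈ 16.0 - 3.6968*I
g*(P - 142) = 39*((16 - I*√123/3) - 142) = 39*(-126 - I*√123/3) = -4914 - 13*I*√123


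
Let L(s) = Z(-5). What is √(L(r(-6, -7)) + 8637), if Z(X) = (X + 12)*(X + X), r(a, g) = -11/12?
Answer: √8567 ≈ 92.558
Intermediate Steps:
r(a, g) = -11/12 (r(a, g) = -11*1/12 = -11/12)
Z(X) = 2*X*(12 + X) (Z(X) = (12 + X)*(2*X) = 2*X*(12 + X))
L(s) = -70 (L(s) = 2*(-5)*(12 - 5) = 2*(-5)*7 = -70)
√(L(r(-6, -7)) + 8637) = √(-70 + 8637) = √8567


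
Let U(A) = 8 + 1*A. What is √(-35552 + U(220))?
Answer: 2*I*√8831 ≈ 187.95*I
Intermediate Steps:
U(A) = 8 + A
√(-35552 + U(220)) = √(-35552 + (8 + 220)) = √(-35552 + 228) = √(-35324) = 2*I*√8831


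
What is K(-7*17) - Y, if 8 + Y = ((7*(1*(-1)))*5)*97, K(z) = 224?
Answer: 3627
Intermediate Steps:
Y = -3403 (Y = -8 + ((7*(1*(-1)))*5)*97 = -8 + ((7*(-1))*5)*97 = -8 - 7*5*97 = -8 - 35*97 = -8 - 3395 = -3403)
K(-7*17) - Y = 224 - 1*(-3403) = 224 + 3403 = 3627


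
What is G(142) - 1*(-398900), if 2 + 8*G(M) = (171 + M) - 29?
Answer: 1595741/4 ≈ 3.9894e+5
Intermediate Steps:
G(M) = 35/2 + M/8 (G(M) = -¼ + ((171 + M) - 29)/8 = -¼ + (142 + M)/8 = -¼ + (71/4 + M/8) = 35/2 + M/8)
G(142) - 1*(-398900) = (35/2 + (⅛)*142) - 1*(-398900) = (35/2 + 71/4) + 398900 = 141/4 + 398900 = 1595741/4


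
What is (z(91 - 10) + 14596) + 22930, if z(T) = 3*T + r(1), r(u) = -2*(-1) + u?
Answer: 37772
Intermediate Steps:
r(u) = 2 + u
z(T) = 3 + 3*T (z(T) = 3*T + (2 + 1) = 3*T + 3 = 3 + 3*T)
(z(91 - 10) + 14596) + 22930 = ((3 + 3*(91 - 10)) + 14596) + 22930 = ((3 + 3*81) + 14596) + 22930 = ((3 + 243) + 14596) + 22930 = (246 + 14596) + 22930 = 14842 + 22930 = 37772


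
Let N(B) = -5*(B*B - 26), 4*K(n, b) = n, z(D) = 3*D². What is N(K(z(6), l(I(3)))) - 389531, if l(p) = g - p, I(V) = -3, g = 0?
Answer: -393046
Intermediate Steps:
l(p) = -p (l(p) = 0 - p = -p)
K(n, b) = n/4
N(B) = 130 - 5*B² (N(B) = -5*(B² - 26) = -5*(-26 + B²) = 130 - 5*B²)
N(K(z(6), l(I(3)))) - 389531 = (130 - 5*((3*6²)/4)²) - 389531 = (130 - 5*((3*36)/4)²) - 389531 = (130 - 5*((¼)*108)²) - 389531 = (130 - 5*27²) - 389531 = (130 - 5*729) - 389531 = (130 - 3645) - 389531 = -3515 - 389531 = -393046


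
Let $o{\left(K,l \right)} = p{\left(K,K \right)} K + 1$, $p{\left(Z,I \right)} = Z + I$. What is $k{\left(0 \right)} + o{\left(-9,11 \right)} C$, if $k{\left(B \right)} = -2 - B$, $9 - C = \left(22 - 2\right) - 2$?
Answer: $-1469$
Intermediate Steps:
$p{\left(Z,I \right)} = I + Z$
$C = -9$ ($C = 9 - \left(\left(22 - 2\right) - 2\right) = 9 - \left(20 - 2\right) = 9 - 18 = -9$)
$o{\left(K,l \right)} = 1 + 2 K^{2}$ ($o{\left(K,l \right)} = \left(K + K\right) K + 1 = 2 K K + 1 = 2 K^{2} + 1 = 1 + 2 K^{2}$)
$k{\left(0 \right)} + o{\left(-9,11 \right)} C = \left(-2 - 0\right) + \left(1 + 2 \left(-9\right)^{2}\right) \left(-9\right) = \left(-2 + 0\right) + \left(1 + 2 \cdot 81\right) \left(-9\right) = -2 + \left(1 + 162\right) \left(-9\right) = -2 + 163 \left(-9\right) = -2 - 1467 = -1469$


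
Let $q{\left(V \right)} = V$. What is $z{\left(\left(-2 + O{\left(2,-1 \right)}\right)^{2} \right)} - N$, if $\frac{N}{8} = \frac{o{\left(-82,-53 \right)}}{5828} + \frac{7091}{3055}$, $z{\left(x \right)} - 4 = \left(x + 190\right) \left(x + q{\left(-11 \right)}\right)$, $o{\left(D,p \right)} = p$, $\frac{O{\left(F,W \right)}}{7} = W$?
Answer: $\frac{1795180992}{94705} \approx 18956.0$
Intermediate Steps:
$O{\left(F,W \right)} = 7 W$
$z{\left(x \right)} = 4 + \left(-11 + x\right) \left(190 + x\right)$ ($z{\left(x \right)} = 4 + \left(x + 190\right) \left(x - 11\right) = 4 + \left(190 + x\right) \left(-11 + x\right) = 4 + \left(-11 + x\right) \left(190 + x\right)$)
$N = \frac{1751678}{94705}$ ($N = 8 \left(- \frac{53}{5828} + \frac{7091}{3055}\right) = 8 \cdot \frac{875839}{378820} = \frac{1751678}{94705} \approx 18.496$)
$z{\left(\left(-2 + O{\left(2,-1 \right)}\right)^{2} \right)} - N = \left(-2086 + \left(\left(-2 + 7 \left(-1\right)\right)^{2}\right)^{2} + 179 \left(-2 + 7 \left(-1\right)\right)^{2}\right) - \frac{1751678}{94705} = \left(-2086 + \left(\left(-2 - 7\right)^{2}\right)^{2} + 179 \left(-2 - 7\right)^{2}\right) - \frac{1751678}{94705} = \left(-2086 + \left(\left(-9\right)^{2}\right)^{2} + 179 \left(-9\right)^{2}\right) - \frac{1751678}{94705} = \left(-2086 + 81^{2} + 179 \cdot 81\right) - \frac{1751678}{94705} = \left(-2086 + 6561 + 14499\right) - \frac{1751678}{94705} = 18974 - \frac{1751678}{94705} = \frac{1795180992}{94705}$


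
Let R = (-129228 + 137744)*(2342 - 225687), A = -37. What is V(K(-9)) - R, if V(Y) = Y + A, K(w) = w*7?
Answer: 1902005920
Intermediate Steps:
K(w) = 7*w
R = -1902006020 (R = 8516*(-223345) = -1902006020)
V(Y) = -37 + Y (V(Y) = Y - 37 = -37 + Y)
V(K(-9)) - R = (-37 + 7*(-9)) - 1*(-1902006020) = (-37 - 63) + 1902006020 = -100 + 1902006020 = 1902005920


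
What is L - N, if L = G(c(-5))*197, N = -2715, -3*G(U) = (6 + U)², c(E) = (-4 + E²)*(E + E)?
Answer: -2730069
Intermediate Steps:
c(E) = 2*E*(-4 + E²) (c(E) = (-4 + E²)*(2*E) = 2*E*(-4 + E²))
G(U) = -(6 + U)²/3
L = -2732784 (L = -(6 + 2*(-5)*(-4 + (-5)²))²/3*197 = -(6 + 2*(-5)*(-4 + 25))²/3*197 = -(6 + 2*(-5)*21)²/3*197 = -(6 - 210)²/3*197 = -⅓*(-204)²*197 = -⅓*41616*197 = -13872*197 = -2732784)
L - N = -2732784 - 1*(-2715) = -2732784 + 2715 = -2730069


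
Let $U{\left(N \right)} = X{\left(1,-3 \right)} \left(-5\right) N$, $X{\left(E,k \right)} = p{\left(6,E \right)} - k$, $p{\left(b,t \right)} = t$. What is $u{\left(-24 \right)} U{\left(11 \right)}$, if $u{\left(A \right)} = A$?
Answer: $5280$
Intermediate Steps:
$X{\left(E,k \right)} = E - k$
$U{\left(N \right)} = - 20 N$ ($U{\left(N \right)} = \left(1 - -3\right) \left(-5\right) N = \left(1 + 3\right) \left(-5\right) N = 4 \left(-5\right) N = - 20 N$)
$u{\left(-24 \right)} U{\left(11 \right)} = - 24 \left(\left(-20\right) 11\right) = \left(-24\right) \left(-220\right) = 5280$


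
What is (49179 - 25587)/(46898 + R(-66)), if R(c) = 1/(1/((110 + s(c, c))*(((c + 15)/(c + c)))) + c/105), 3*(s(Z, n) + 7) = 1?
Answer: 87542048/174016697 ≈ 0.50307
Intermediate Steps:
s(Z, n) = -20/3 (s(Z, n) = -7 + (⅓)*1 = -7 + ⅓ = -20/3)
R(c) = 1/(c/105 + 3*c/(155*(15 + c))) (R(c) = 1/(1/((110 - 20/3)*(((c + 15)/(c + c)))) + c/105) = 1/(1/((310/3)*(((15 + c)/((2*c))))) + c*(1/105)) = 1/(3/(310*(((15 + c)*(1/(2*c))))) + c/105) = 1/(3/(310*(((15 + c)/(2*c)))) + c/105) = 1/(3*(2*c/(15 + c))/310 + c/105) = 1/(3*c/(155*(15 + c)) + c/105) = 1/(c/105 + 3*c/(155*(15 + c))))
(49179 - 25587)/(46898 + R(-66)) = (49179 - 25587)/(46898 + 3255*(15 - 66)/(-66*(528 + 31*(-66)))) = 23592/(46898 + 3255*(-1/66)*(-51)/(528 - 2046)) = 23592/(46898 + 3255*(-1/66)*(-51)/(-1518)) = 23592/(46898 + 3255*(-1/66)*(-1/1518)*(-51)) = 23592/(46898 - 18445/11132) = 23592/(522050091/11132) = 23592*(11132/522050091) = 87542048/174016697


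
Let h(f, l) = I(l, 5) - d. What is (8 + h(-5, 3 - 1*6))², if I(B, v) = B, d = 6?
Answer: 1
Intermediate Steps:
h(f, l) = -6 + l (h(f, l) = l - 1*6 = l - 6 = -6 + l)
(8 + h(-5, 3 - 1*6))² = (8 + (-6 + (3 - 1*6)))² = (8 + (-6 + (3 - 6)))² = (8 + (-6 - 3))² = (8 - 9)² = (-1)² = 1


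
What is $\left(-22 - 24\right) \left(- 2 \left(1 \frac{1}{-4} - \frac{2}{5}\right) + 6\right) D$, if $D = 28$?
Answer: $- \frac{47012}{5} \approx -9402.4$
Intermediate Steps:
$\left(-22 - 24\right) \left(- 2 \left(1 \frac{1}{-4} - \frac{2}{5}\right) + 6\right) D = \left(-22 - 24\right) \left(- 2 \left(1 \frac{1}{-4} - \frac{2}{5}\right) + 6\right) 28 = \left(-22 - 24\right) \left(- 2 \left(1 \left(- \frac{1}{4}\right) - \frac{2}{5}\right) + 6\right) 28 = - 46 \left(- 2 \left(- \frac{1}{4} - \frac{2}{5}\right) + 6\right) 28 = - 46 \left(\left(-2\right) \left(- \frac{13}{20}\right) + 6\right) 28 = - 46 \left(\frac{13}{10} + 6\right) 28 = \left(-46\right) \frac{73}{10} \cdot 28 = \left(- \frac{1679}{5}\right) 28 = - \frac{47012}{5}$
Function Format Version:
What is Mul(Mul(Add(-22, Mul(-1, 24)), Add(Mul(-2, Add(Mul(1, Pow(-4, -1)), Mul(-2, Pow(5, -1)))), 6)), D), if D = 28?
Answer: Rational(-47012, 5) ≈ -9402.4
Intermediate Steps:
Mul(Mul(Add(-22, Mul(-1, 24)), Add(Mul(-2, Add(Mul(1, Pow(-4, -1)), Mul(-2, Pow(5, -1)))), 6)), D) = Mul(Mul(Add(-22, Mul(-1, 24)), Add(Mul(-2, Add(Mul(1, Pow(-4, -1)), Mul(-2, Pow(5, -1)))), 6)), 28) = Mul(Mul(Add(-22, -24), Add(Mul(-2, Add(Mul(1, Rational(-1, 4)), Mul(-2, Rational(1, 5)))), 6)), 28) = Mul(Mul(-46, Add(Mul(-2, Add(Rational(-1, 4), Rational(-2, 5))), 6)), 28) = Mul(Mul(-46, Add(Mul(-2, Rational(-13, 20)), 6)), 28) = Mul(Mul(-46, Add(Rational(13, 10), 6)), 28) = Mul(Mul(-46, Rational(73, 10)), 28) = Mul(Rational(-1679, 5), 28) = Rational(-47012, 5)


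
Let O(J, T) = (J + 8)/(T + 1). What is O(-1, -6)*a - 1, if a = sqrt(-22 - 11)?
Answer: -1 - 7*I*sqrt(33)/5 ≈ -1.0 - 8.0424*I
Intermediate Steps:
a = I*sqrt(33) (a = sqrt(-33) = I*sqrt(33) ≈ 5.7446*I)
O(J, T) = (8 + J)/(1 + T)
O(-1, -6)*a - 1 = ((8 - 1)/(1 - 6))*(I*sqrt(33)) - 1 = (7/(-5))*(I*sqrt(33)) - 1 = (-1/5*7)*(I*sqrt(33)) - 1 = -7*I*sqrt(33)/5 - 1 = -1 - 7*I*sqrt(33)/5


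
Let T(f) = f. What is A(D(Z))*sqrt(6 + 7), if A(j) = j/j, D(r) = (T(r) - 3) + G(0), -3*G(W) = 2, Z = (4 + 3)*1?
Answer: sqrt(13) ≈ 3.6056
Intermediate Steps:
Z = 7 (Z = 7*1 = 7)
G(W) = -2/3 (G(W) = -1/3*2 = -2/3)
D(r) = -11/3 + r (D(r) = (r - 3) - 2/3 = (-3 + r) - 2/3 = -11/3 + r)
A(j) = 1
A(D(Z))*sqrt(6 + 7) = 1*sqrt(6 + 7) = 1*sqrt(13) = sqrt(13)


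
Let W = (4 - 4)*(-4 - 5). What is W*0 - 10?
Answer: -10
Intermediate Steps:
W = 0 (W = 0*(-9) = 0)
W*0 - 10 = 0*0 - 10 = 0 - 10 = -10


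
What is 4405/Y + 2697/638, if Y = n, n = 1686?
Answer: 63427/9273 ≈ 6.8400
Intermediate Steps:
Y = 1686
4405/Y + 2697/638 = 4405/1686 + 2697/638 = 4405*(1/1686) + 2697*(1/638) = 4405/1686 + 93/22 = 63427/9273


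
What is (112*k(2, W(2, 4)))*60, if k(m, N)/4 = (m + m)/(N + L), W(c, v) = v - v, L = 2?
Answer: 53760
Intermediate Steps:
W(c, v) = 0
k(m, N) = 8*m/(2 + N) (k(m, N) = 4*((m + m)/(N + 2)) = 4*((2*m)/(2 + N)) = 4*(2*m/(2 + N)) = 8*m/(2 + N))
(112*k(2, W(2, 4)))*60 = (112*(8*2/(2 + 0)))*60 = (112*(8*2/2))*60 = (112*(8*2*(1/2)))*60 = (112*8)*60 = 896*60 = 53760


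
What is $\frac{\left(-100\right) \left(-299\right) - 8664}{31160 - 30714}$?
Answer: $\frac{10618}{223} \approx 47.614$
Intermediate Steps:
$\frac{\left(-100\right) \left(-299\right) - 8664}{31160 - 30714} = \frac{29900 - 8664}{446} = 21236 \cdot \frac{1}{446} = \frac{10618}{223}$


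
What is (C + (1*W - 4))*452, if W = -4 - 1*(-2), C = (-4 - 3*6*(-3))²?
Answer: 1127288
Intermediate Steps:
C = 2500 (C = (-4 - 18*(-3))² = (-4 + 54)² = 50² = 2500)
W = -2 (W = -4 + 2 = -2)
(C + (1*W - 4))*452 = (2500 + (1*(-2) - 4))*452 = (2500 + (-2 - 4))*452 = (2500 - 6)*452 = 2494*452 = 1127288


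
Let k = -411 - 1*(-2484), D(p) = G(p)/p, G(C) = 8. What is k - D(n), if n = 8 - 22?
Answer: 14515/7 ≈ 2073.6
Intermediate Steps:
n = -14
D(p) = 8/p
k = 2073 (k = -411 + 2484 = 2073)
k - D(n) = 2073 - 8/(-14) = 2073 - 8*(-1)/14 = 2073 - 1*(-4/7) = 2073 + 4/7 = 14515/7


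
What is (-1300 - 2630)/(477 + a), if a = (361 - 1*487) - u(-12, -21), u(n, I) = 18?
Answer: -1310/111 ≈ -11.802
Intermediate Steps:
a = -144 (a = (361 - 1*487) - 1*18 = (361 - 487) - 18 = -126 - 18 = -144)
(-1300 - 2630)/(477 + a) = (-1300 - 2630)/(477 - 144) = -3930/333 = -3930*1/333 = -1310/111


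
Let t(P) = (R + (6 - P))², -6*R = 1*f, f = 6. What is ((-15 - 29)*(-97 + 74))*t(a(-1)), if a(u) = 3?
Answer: 4048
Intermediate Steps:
R = -1 (R = -6/6 = -⅙*6 = -1)
t(P) = (5 - P)² (t(P) = (-1 + (6 - P))² = (5 - P)²)
((-15 - 29)*(-97 + 74))*t(a(-1)) = ((-15 - 29)*(-97 + 74))*(-5 + 3)² = -44*(-23)*(-2)² = 1012*4 = 4048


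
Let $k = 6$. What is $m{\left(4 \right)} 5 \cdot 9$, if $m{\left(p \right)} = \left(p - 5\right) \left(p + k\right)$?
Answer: $-450$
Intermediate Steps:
$m{\left(p \right)} = \left(-5 + p\right) \left(6 + p\right)$ ($m{\left(p \right)} = \left(p - 5\right) \left(p + 6\right) = \left(-5 + p\right) \left(6 + p\right)$)
$m{\left(4 \right)} 5 \cdot 9 = \left(-30 + 4 + 4^{2}\right) 5 \cdot 9 = \left(-30 + 4 + 16\right) 5 \cdot 9 = \left(-10\right) 5 \cdot 9 = \left(-50\right) 9 = -450$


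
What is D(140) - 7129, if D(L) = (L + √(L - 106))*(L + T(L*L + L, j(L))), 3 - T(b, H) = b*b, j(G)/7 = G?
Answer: -54553451109 - 389667457*√34 ≈ -5.6826e+10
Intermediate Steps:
j(G) = 7*G
T(b, H) = 3 - b² (T(b, H) = 3 - b*b = 3 - b²)
D(L) = (L + √(-106 + L))*(3 + L - (L + L²)²) (D(L) = (L + √(L - 106))*(L + (3 - (L*L + L)²)) = (L + √(-106 + L))*(L + (3 - (L² + L)²)) = (L + √(-106 + L))*(L + (3 - (L + L²)²)) = (L + √(-106 + L))*(3 + L - (L + L²)²))
D(140) - 7129 = (140² + 140*√(-106 + 140) + √(-106 + 140)*(3 - 1*140²*(1 + 140)²) - 1*140*(-3 + 140²*(1 + 140)²)) - 7129 = (19600 + 140*√34 + √34*(3 - 1*19600*141²) - 1*140*(-3 + 19600*141²)) - 7129 = (19600 + 140*√34 + √34*(3 - 1*19600*19881) - 1*140*(-3 + 19600*19881)) - 7129 = (19600 + 140*√34 + √34*(3 - 389667600) - 1*140*(-3 + 389667600)) - 7129 = (19600 + 140*√34 + √34*(-389667597) - 1*140*389667597) - 7129 = (19600 + 140*√34 - 389667597*√34 - 54553463580) - 7129 = (-54553443980 - 389667457*√34) - 7129 = -54553451109 - 389667457*√34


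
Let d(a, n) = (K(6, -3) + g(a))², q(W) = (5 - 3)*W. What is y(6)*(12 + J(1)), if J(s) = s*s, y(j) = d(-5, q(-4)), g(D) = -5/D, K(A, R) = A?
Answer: 637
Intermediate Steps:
q(W) = 2*W
d(a, n) = (6 - 5/a)²
y(j) = 49 (y(j) = (-5 + 6*(-5))²/(-5)² = (-5 - 30)²/25 = (1/25)*(-35)² = (1/25)*1225 = 49)
J(s) = s²
y(6)*(12 + J(1)) = 49*(12 + 1²) = 49*(12 + 1) = 49*13 = 637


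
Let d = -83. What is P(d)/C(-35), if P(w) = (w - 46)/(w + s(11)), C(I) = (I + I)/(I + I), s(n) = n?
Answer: 43/24 ≈ 1.7917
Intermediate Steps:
C(I) = 1 (C(I) = (2*I)/((2*I)) = (2*I)*(1/(2*I)) = 1)
P(w) = (-46 + w)/(11 + w) (P(w) = (w - 46)/(w + 11) = (-46 + w)/(11 + w))
P(d)/C(-35) = ((-46 - 83)/(11 - 83))/1 = (-129/(-72))*1 = -1/72*(-129)*1 = (43/24)*1 = 43/24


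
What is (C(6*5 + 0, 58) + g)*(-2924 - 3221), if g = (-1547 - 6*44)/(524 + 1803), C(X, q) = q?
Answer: -818237475/2327 ≈ -3.5163e+5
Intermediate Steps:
g = -1811/2327 (g = (-1547 - 264)/2327 = -1811*1/2327 = -1811/2327 ≈ -0.77826)
(C(6*5 + 0, 58) + g)*(-2924 - 3221) = (58 - 1811/2327)*(-2924 - 3221) = (133155/2327)*(-6145) = -818237475/2327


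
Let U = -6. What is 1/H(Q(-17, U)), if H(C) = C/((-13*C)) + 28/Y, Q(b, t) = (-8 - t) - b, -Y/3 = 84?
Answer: -117/22 ≈ -5.3182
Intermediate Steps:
Y = -252 (Y = -3*84 = -252)
Q(b, t) = -8 - b - t
H(C) = -22/117 (H(C) = C/((-13*C)) + 28/(-252) = C*(-1/(13*C)) + 28*(-1/252) = -1/13 - ⅑ = -22/117)
1/H(Q(-17, U)) = 1/(-22/117) = -117/22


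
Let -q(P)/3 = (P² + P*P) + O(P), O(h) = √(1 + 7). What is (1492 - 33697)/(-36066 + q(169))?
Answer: 92782605/597611591 - 10735*√2/2390446364 ≈ 0.15525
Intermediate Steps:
O(h) = 2*√2 (O(h) = √8 = 2*√2)
q(P) = -6*√2 - 6*P² (q(P) = -3*((P² + P*P) + 2*√2) = -3*((P² + P²) + 2*√2) = -3*(2*P² + 2*√2) = -3*(2*√2 + 2*P²) = -6*√2 - 6*P²)
(1492 - 33697)/(-36066 + q(169)) = (1492 - 33697)/(-36066 + (-6*√2 - 6*169²)) = -32205/(-36066 + (-6*√2 - 6*28561)) = -32205/(-36066 + (-6*√2 - 171366)) = -32205/(-36066 + (-171366 - 6*√2)) = -32205/(-207432 - 6*√2)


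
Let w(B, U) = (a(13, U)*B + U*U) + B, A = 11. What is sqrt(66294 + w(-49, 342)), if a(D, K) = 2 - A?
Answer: 5*sqrt(7346) ≈ 428.54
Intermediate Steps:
a(D, K) = -9 (a(D, K) = 2 - 1*11 = 2 - 11 = -9)
w(B, U) = U**2 - 8*B (w(B, U) = (-9*B + U*U) + B = (-9*B + U**2) + B = (U**2 - 9*B) + B = U**2 - 8*B)
sqrt(66294 + w(-49, 342)) = sqrt(66294 + (342**2 - 8*(-49))) = sqrt(66294 + (116964 + 392)) = sqrt(66294 + 117356) = sqrt(183650) = 5*sqrt(7346)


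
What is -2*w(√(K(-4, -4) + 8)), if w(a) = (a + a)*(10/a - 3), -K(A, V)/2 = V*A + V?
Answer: -40 + 48*I ≈ -40.0 + 48.0*I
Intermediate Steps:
K(A, V) = -2*V - 2*A*V (K(A, V) = -2*(V*A + V) = -2*(A*V + V) = -2*(V + A*V) = -2*V - 2*A*V)
w(a) = 2*a*(-3 + 10/a) (w(a) = (2*a)*(-3 + 10/a) = 2*a*(-3 + 10/a))
-2*w(√(K(-4, -4) + 8)) = -2*(20 - 6*√(-2*(-4)*(1 - 4) + 8)) = -2*(20 - 6*√(-2*(-4)*(-3) + 8)) = -2*(20 - 6*√(-24 + 8)) = -2*(20 - 24*I) = -40 + 48*I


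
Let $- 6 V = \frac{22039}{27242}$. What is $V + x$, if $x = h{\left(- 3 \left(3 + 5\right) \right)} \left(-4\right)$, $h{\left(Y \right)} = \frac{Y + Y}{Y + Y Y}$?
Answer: $\frac{800719}{3759396} \approx 0.21299$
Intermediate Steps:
$h{\left(Y \right)} = \frac{2 Y}{Y + Y^{2}}$
$x = \frac{8}{23}$ ($x = \frac{2}{1 - 3 \left(3 + 5\right)} \left(-4\right) = \frac{2}{1 - 24} \left(-4\right) = \frac{2}{-23} \left(-4\right) = 2 \left(- \frac{1}{23}\right) \left(-4\right) = \left(- \frac{2}{23}\right) \left(-4\right) = \frac{8}{23} \approx 0.34783$)
$V = - \frac{22039}{163452}$ ($V = - \frac{22039 \cdot \frac{1}{27242}}{6} = \left(- \frac{1}{6}\right) \frac{22039}{27242} = - \frac{22039}{163452} \approx -0.13483$)
$V + x = - \frac{22039}{163452} + \frac{8}{23} = \frac{800719}{3759396}$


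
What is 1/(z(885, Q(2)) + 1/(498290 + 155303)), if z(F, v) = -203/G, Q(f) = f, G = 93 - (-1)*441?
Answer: -349018662/132678845 ≈ -2.6306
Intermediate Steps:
G = 534 (G = 93 - 1*(-441) = 93 + 441 = 534)
z(F, v) = -203/534
1/(z(885, Q(2)) + 1/(498290 + 155303)) = 1/(-203/534 + 1/(498290 + 155303)) = 1/(-203/534 + 1/653593) = 1/(-132678845/349018662) = -349018662/132678845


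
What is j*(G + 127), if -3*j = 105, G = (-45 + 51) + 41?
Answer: -6090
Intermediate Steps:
G = 47 (G = 6 + 41 = 47)
j = -35 (j = -1/3*105 = -35)
j*(G + 127) = -35*(47 + 127) = -35*174 = -6090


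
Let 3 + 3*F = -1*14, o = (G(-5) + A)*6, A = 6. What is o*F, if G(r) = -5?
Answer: -34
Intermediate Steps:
o = 6 (o = (-5 + 6)*6 = 1*6 = 6)
F = -17/3 (F = -1 + (-1*14)/3 = -1 + (⅓)*(-14) = -1 - 14/3 = -17/3 ≈ -5.6667)
o*F = 6*(-17/3) = -34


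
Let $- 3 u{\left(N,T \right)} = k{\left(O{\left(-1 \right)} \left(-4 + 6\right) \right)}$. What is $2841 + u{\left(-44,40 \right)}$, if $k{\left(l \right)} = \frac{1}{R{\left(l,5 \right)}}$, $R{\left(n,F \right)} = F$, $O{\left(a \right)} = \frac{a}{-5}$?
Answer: $\frac{42614}{15} \approx 2840.9$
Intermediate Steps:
$O{\left(a \right)} = - \frac{a}{5}$ ($O{\left(a \right)} = a \left(- \frac{1}{5}\right) = - \frac{a}{5}$)
$k{\left(l \right)} = \frac{1}{5}$
$u{\left(N,T \right)} = - \frac{1}{15}$ ($u{\left(N,T \right)} = \left(- \frac{1}{3}\right) \frac{1}{5} = - \frac{1}{15}$)
$2841 + u{\left(-44,40 \right)} = 2841 - \frac{1}{15} = \frac{42614}{15}$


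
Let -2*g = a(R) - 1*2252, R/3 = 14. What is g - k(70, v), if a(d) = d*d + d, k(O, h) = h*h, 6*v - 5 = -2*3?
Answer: 8027/36 ≈ 222.97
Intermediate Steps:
v = -⅙ (v = ⅚ + (-2*3)/6 = ⅚ + (⅙)*(-6) = ⅚ - 1 = -⅙ ≈ -0.16667)
R = 42 (R = 3*14 = 42)
k(O, h) = h²
a(d) = d + d² (a(d) = d² + d = d + d²)
g = 223 (g = -(42*(1 + 42) - 1*2252)/2 = -(42*43 - 2252)/2 = -(1806 - 2252)/2 = -½*(-446) = 223)
g - k(70, v) = 223 - (-⅙)² = 223 - 1*1/36 = 223 - 1/36 = 8027/36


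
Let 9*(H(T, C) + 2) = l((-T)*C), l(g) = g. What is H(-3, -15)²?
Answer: 49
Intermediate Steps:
H(T, C) = -2 - C*T/9 (H(T, C) = -2 + ((-T)*C)/9 = -2 + (-C*T)/9 = -2 - C*T/9)
H(-3, -15)² = (-2 - ⅑*(-15)*(-3))² = (-2 - 5)² = (-7)² = 49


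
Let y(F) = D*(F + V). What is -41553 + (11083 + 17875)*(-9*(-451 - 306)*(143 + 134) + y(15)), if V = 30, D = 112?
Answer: 54795473325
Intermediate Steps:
y(F) = 3360 + 112*F (y(F) = 112*(F + 30) = 112*(30 + F) = 3360 + 112*F)
-41553 + (11083 + 17875)*(-9*(-451 - 306)*(143 + 134) + y(15)) = -41553 + (11083 + 17875)*(-9*(-451 - 306)*(143 + 134) + (3360 + 112*15)) = -41553 + 28958*(-(-6813)*277 + (3360 + 1680)) = -41553 + 28958*(-9*(-209689) + 5040) = -41553 + 28958*(1887201 + 5040) = -41553 + 28958*1892241 = -41553 + 54795514878 = 54795473325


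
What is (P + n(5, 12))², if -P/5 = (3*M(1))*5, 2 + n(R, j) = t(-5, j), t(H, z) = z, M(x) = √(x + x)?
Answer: 11350 - 1500*√2 ≈ 9228.7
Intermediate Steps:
M(x) = √2*√x (M(x) = √(2*x) = √2*√x)
n(R, j) = -2 + j
P = -75*√2 (P = -5*3*(√2*√1)*5 = -5*3*(√2*1)*5 = -5*3*√2*5 = -75*√2 ≈ -106.07)
(P + n(5, 12))² = (-75*√2 + (-2 + 12))² = (-75*√2 + 10)² = (10 - 75*√2)²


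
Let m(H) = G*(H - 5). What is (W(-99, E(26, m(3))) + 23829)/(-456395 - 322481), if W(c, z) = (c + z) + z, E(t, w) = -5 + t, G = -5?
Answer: -849/27817 ≈ -0.030521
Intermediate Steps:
m(H) = 25 - 5*H (m(H) = -5*(H - 5) = -5*(-5 + H) = 25 - 5*H)
W(c, z) = c + 2*z
(W(-99, E(26, m(3))) + 23829)/(-456395 - 322481) = ((-99 + 2*(-5 + 26)) + 23829)/(-456395 - 322481) = ((-99 + 2*21) + 23829)/(-778876) = ((-99 + 42) + 23829)*(-1/778876) = (-57 + 23829)*(-1/778876) = 23772*(-1/778876) = -849/27817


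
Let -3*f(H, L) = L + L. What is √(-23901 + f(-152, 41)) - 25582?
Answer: -25582 + 7*I*√4395/3 ≈ -25582.0 + 154.69*I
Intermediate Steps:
f(H, L) = -2*L/3 (f(H, L) = -(L + L)/3 = -2*L/3)
√(-23901 + f(-152, 41)) - 25582 = √(-23901 - ⅔*41) - 25582 = √(-23901 - 82/3) - 25582 = √(-71785/3) - 25582 = 7*I*√4395/3 - 25582 = -25582 + 7*I*√4395/3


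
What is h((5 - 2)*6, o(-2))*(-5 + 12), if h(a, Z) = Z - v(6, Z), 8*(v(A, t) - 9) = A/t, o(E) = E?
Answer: -595/8 ≈ -74.375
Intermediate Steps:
v(A, t) = 9 + A/(8*t) (v(A, t) = 9 + (A/t)/8 = 9 + A/(8*t))
h(a, Z) = -9 + Z - 3/(4*Z) (h(a, Z) = Z - (9 + (⅛)*6/Z) = Z - (9 + 3/(4*Z)) = Z + (-9 - 3/(4*Z)) = -9 + Z - 3/(4*Z))
h((5 - 2)*6, o(-2))*(-5 + 12) = (-9 - 2 - ¾/(-2))*(-5 + 12) = (-9 - 2 - ¾*(-½))*7 = (-9 - 2 + 3/8)*7 = -85/8*7 = -595/8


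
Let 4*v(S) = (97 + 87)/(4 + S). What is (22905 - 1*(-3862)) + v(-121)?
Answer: 3131693/117 ≈ 26767.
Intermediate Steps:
v(S) = 46/(4 + S) (v(S) = ((97 + 87)/(4 + S))/4 = (184/(4 + S))/4 = 46/(4 + S))
(22905 - 1*(-3862)) + v(-121) = (22905 - 1*(-3862)) + 46/(4 - 121) = (22905 + 3862) + 46/(-117) = 26767 + 46*(-1/117) = 26767 - 46/117 = 3131693/117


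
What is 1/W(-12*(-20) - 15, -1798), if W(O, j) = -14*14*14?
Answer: -1/2744 ≈ -0.00036443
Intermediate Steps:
W(O, j) = -2744 (W(O, j) = -196*14 = -2744)
1/W(-12*(-20) - 15, -1798) = 1/(-2744) = -1/2744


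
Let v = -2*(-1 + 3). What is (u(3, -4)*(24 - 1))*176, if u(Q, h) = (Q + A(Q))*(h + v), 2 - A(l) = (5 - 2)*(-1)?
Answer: -259072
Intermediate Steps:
A(l) = 5 (A(l) = 2 - (5 - 2)*(-1) = 2 - 3*(-1) = 2 - 1*(-3) = 2 + 3 = 5)
v = -4 (v = -2*2 = -4)
u(Q, h) = (-4 + h)*(5 + Q) (u(Q, h) = (Q + 5)*(h - 4) = (5 + Q)*(-4 + h) = (-4 + h)*(5 + Q))
(u(3, -4)*(24 - 1))*176 = ((-20 - 4*3 + 5*(-4) + 3*(-4))*(24 - 1))*176 = ((-20 - 12 - 20 - 12)*23)*176 = -64*23*176 = -1472*176 = -259072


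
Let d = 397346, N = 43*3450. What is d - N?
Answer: 248996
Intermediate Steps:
N = 148350
d - N = 397346 - 1*148350 = 397346 - 148350 = 248996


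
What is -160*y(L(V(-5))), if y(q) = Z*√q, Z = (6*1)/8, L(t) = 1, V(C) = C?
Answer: -120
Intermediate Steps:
Z = ¾ (Z = 6*(⅛) = ¾ ≈ 0.75000)
y(q) = 3*√q/4
-160*y(L(V(-5))) = -120*√1 = -120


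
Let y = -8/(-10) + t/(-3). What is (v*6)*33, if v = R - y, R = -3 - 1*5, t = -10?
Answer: -12012/5 ≈ -2402.4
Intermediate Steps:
R = -8 (R = -3 - 5 = -8)
y = 62/15 (y = -8/(-10) - 10/(-3) = -8*(-⅒) - 10*(-⅓) = ⅘ + 10/3 = 62/15 ≈ 4.1333)
v = -182/15 (v = -8 - 1*62/15 = -8 - 62/15 = -182/15 ≈ -12.133)
(v*6)*33 = -182/15*6*33 = -364/5*33 = -12012/5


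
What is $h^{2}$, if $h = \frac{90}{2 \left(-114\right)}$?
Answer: $\frac{225}{1444} \approx 0.15582$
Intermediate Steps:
$h = - \frac{15}{38}$ ($h = \frac{90}{-228} = 90 \left(- \frac{1}{228}\right) = - \frac{15}{38} \approx -0.39474$)
$h^{2} = \left(- \frac{15}{38}\right)^{2} = \frac{225}{1444}$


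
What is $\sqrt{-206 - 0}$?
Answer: $i \sqrt{206} \approx 14.353 i$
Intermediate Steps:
$\sqrt{-206 - 0} = \sqrt{-206 + 0} = \sqrt{-206} = i \sqrt{206}$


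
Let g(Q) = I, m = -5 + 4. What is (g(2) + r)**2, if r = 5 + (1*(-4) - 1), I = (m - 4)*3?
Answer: 225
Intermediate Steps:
m = -1
I = -15 (I = (-1 - 4)*3 = -5*3 = -15)
g(Q) = -15
r = 0 (r = 5 + (-4 - 1) = 5 - 5 = 0)
(g(2) + r)**2 = (-15 + 0)**2 = (-15)**2 = 225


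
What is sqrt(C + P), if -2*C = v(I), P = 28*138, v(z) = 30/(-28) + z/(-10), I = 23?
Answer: sqrt(4735465)/35 ≈ 62.175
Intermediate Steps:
v(z) = -15/14 - z/10 (v(z) = 30*(-1/28) + z*(-1/10) = -15/14 - z/10)
P = 3864
C = 59/35 (C = -(-15/14 - 1/10*23)/2 = -(-15/14 - 23/10)/2 = -1/2*(-118/35) = 59/35 ≈ 1.6857)
sqrt(C + P) = sqrt(59/35 + 3864) = sqrt(135299/35) = sqrt(4735465)/35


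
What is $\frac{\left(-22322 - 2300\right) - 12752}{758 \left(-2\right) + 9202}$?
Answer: $- \frac{6229}{1281} \approx -4.8626$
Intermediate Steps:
$\frac{\left(-22322 - 2300\right) - 12752}{758 \left(-2\right) + 9202} = \frac{\left(-22322 - 2300\right) - 12752}{-1516 + 9202} = \frac{-24622 - 12752}{7686} = \left(-37374\right) \frac{1}{7686} = - \frac{6229}{1281}$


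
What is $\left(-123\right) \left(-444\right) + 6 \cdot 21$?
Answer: $54738$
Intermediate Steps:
$\left(-123\right) \left(-444\right) + 6 \cdot 21 = 54612 + 126 = 54738$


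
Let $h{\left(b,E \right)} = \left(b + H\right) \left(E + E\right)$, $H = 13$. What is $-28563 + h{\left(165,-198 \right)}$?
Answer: $-99051$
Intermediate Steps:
$h{\left(b,E \right)} = 2 E \left(13 + b\right)$ ($h{\left(b,E \right)} = \left(b + 13\right) \left(E + E\right) = \left(13 + b\right) 2 E = 2 E \left(13 + b\right)$)
$-28563 + h{\left(165,-198 \right)} = -28563 + 2 \left(-198\right) \left(13 + 165\right) = -28563 + 2 \left(-198\right) 178 = -28563 - 70488 = -99051$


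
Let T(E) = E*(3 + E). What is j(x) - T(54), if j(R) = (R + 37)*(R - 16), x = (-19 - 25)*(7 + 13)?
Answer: 752250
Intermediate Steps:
x = -880 (x = -44*20 = -880)
j(R) = (-16 + R)*(37 + R) (j(R) = (37 + R)*(-16 + R) = (-16 + R)*(37 + R))
j(x) - T(54) = (-592 + (-880)**2 + 21*(-880)) - 54*(3 + 54) = (-592 + 774400 - 18480) - 54*57 = 755328 - 1*3078 = 755328 - 3078 = 752250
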